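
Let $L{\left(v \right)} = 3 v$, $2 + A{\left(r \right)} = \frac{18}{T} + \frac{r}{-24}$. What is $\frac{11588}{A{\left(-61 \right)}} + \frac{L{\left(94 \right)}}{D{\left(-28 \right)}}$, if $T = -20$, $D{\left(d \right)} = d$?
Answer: $- \frac{19473903}{602} \approx -32349.0$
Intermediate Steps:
$A{\left(r \right)} = - \frac{29}{10} - \frac{r}{24}$ ($A{\left(r \right)} = -2 + \left(\frac{18}{-20} + \frac{r}{-24}\right) = -2 + \left(18 \left(- \frac{1}{20}\right) + r \left(- \frac{1}{24}\right)\right) = -2 - \left(\frac{9}{10} + \frac{r}{24}\right) = - \frac{29}{10} - \frac{r}{24}$)
$\frac{11588}{A{\left(-61 \right)}} + \frac{L{\left(94 \right)}}{D{\left(-28 \right)}} = \frac{11588}{- \frac{29}{10} - - \frac{61}{24}} + \frac{3 \cdot 94}{-28} = \frac{11588}{- \frac{29}{10} + \frac{61}{24}} + 282 \left(- \frac{1}{28}\right) = \frac{11588}{- \frac{43}{120}} - \frac{141}{14} = 11588 \left(- \frac{120}{43}\right) - \frac{141}{14} = - \frac{1390560}{43} - \frac{141}{14} = - \frac{19473903}{602}$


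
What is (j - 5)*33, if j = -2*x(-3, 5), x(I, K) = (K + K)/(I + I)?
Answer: -55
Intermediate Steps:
x(I, K) = K/I (x(I, K) = (2*K)/((2*I)) = (2*K)*(1/(2*I)) = K/I)
j = 10/3 (j = -10/(-3) = -10*(-1)/3 = -2*(-5/3) = 10/3 ≈ 3.3333)
(j - 5)*33 = (10/3 - 5)*33 = -5/3*33 = -55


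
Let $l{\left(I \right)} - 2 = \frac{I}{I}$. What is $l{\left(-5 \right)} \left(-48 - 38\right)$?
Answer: $-258$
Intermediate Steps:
$l{\left(I \right)} = 3$ ($l{\left(I \right)} = 2 + \frac{I}{I} = 2 + 1 = 3$)
$l{\left(-5 \right)} \left(-48 - 38\right) = 3 \left(-48 - 38\right) = 3 \left(-86\right) = -258$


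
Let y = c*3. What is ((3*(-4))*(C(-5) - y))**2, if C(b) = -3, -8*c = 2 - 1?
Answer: 3969/4 ≈ 992.25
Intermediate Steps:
c = -1/8 (c = -(2 - 1)/8 = -1/8*1 = -1/8 ≈ -0.12500)
y = -3/8 (y = -1/8*3 = -3/8 ≈ -0.37500)
((3*(-4))*(C(-5) - y))**2 = ((3*(-4))*(-3 - 1*(-3/8)))**2 = (-12*(-3 + 3/8))**2 = (-12*(-21/8))**2 = (63/2)**2 = 3969/4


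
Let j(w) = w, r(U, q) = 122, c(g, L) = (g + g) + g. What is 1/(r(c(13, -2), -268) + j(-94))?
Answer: 1/28 ≈ 0.035714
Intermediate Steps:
c(g, L) = 3*g (c(g, L) = 2*g + g = 3*g)
1/(r(c(13, -2), -268) + j(-94)) = 1/(122 - 94) = 1/28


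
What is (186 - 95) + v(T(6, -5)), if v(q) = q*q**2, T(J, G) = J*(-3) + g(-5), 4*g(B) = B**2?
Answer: -97999/64 ≈ -1531.2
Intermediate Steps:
g(B) = B**2/4
T(J, G) = 25/4 - 3*J (T(J, G) = J*(-3) + (1/4)*(-5)**2 = -3*J + (1/4)*25 = -3*J + 25/4 = 25/4 - 3*J)
v(q) = q**3
(186 - 95) + v(T(6, -5)) = (186 - 95) + (25/4 - 3*6)**3 = 91 + (25/4 - 18)**3 = 91 + (-47/4)**3 = 91 - 103823/64 = -97999/64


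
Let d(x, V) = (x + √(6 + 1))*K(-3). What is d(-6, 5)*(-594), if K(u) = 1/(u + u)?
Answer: -594 + 99*√7 ≈ -332.07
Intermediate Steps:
K(u) = 1/(2*u)
d(x, V) = -x/6 - √7/6 (d(x, V) = (x + √(6 + 1))*((½)/(-3)) = (x + √7)*((½)*(-⅓)) = (x + √7)*(-⅙) = -x/6 - √7/6)
d(-6, 5)*(-594) = (-⅙*(-6) - √7/6)*(-594) = (1 - √7/6)*(-594) = -594 + 99*√7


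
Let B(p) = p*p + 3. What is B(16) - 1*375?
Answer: -116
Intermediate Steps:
B(p) = 3 + p**2 (B(p) = p**2 + 3 = 3 + p**2)
B(16) - 1*375 = (3 + 16**2) - 1*375 = (3 + 256) - 375 = 259 - 375 = -116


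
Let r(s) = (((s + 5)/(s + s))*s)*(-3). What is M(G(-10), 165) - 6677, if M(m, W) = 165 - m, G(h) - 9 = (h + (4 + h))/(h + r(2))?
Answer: -267393/41 ≈ -6521.8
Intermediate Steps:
r(s) = -15/2 - 3*s/2 (r(s) = (((5 + s)/((2*s)))*s)*(-3) = (((5 + s)*(1/(2*s)))*s)*(-3) = (((5 + s)/(2*s))*s)*(-3) = (5/2 + s/2)*(-3) = -15/2 - 3*s/2)
G(h) = 9 + (4 + 2*h)/(-21/2 + h) (G(h) = 9 + (h + (4 + h))/(h + (-15/2 - 3/2*2)) = 9 + (4 + 2*h)/(h + (-15/2 - 3)) = 9 + (4 + 2*h)/(h - 21/2) = 9 + (4 + 2*h)/(-21/2 + h))
M(G(-10), 165) - 6677 = (165 - (-181 + 22*(-10))/(-21 + 2*(-10))) - 6677 = (165 - (-181 - 220)/(-21 - 20)) - 6677 = (165 - (-401)/(-41)) - 6677 = (165 - (-1)*(-401)/41) - 6677 = (165 - 1*401/41) - 6677 = (165 - 401/41) - 6677 = 6364/41 - 6677 = -267393/41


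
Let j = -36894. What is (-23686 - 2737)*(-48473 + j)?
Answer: 2255652241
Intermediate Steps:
(-23686 - 2737)*(-48473 + j) = (-23686 - 2737)*(-48473 - 36894) = -26423*(-85367) = 2255652241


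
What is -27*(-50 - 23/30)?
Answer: 13707/10 ≈ 1370.7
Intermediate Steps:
-27*(-50 - 23/30) = -27*(-1523/30) = 13707/10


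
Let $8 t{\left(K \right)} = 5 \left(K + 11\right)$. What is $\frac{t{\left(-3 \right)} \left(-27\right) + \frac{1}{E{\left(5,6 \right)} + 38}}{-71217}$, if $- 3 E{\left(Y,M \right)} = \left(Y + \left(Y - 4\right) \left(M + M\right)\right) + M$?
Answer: $\frac{4094}{2160249} \approx 0.0018952$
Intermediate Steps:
$E{\left(Y,M \right)} = - \frac{M}{3} - \frac{Y}{3} - \frac{2 M \left(-4 + Y\right)}{3}$ ($E{\left(Y,M \right)} = - \frac{\left(Y + \left(Y - 4\right) \left(M + M\right)\right) + M}{3} = - \frac{\left(Y + \left(-4 + Y\right) 2 M\right) + M}{3} = - \frac{\left(Y + 2 M \left(-4 + Y\right)\right) + M}{3} = - \frac{M + Y + 2 M \left(-4 + Y\right)}{3} = - \frac{M}{3} - \frac{Y}{3} - \frac{2 M \left(-4 + Y\right)}{3}$)
$t{\left(K \right)} = \frac{55}{8} + \frac{5 K}{8}$ ($t{\left(K \right)} = \frac{5 \left(K + 11\right)}{8} = \frac{5 \left(11 + K\right)}{8} = \frac{55 + 5 K}{8} = \frac{55}{8} + \frac{5 K}{8}$)
$\frac{t{\left(-3 \right)} \left(-27\right) + \frac{1}{E{\left(5,6 \right)} + 38}}{-71217} = \frac{\left(\frac{55}{8} + \frac{5}{8} \left(-3\right)\right) \left(-27\right) + \frac{1}{\left(\left(- \frac{1}{3}\right) 5 + \frac{7}{3} \cdot 6 - 4 \cdot 5\right) + 38}}{-71217} = \left(\left(\frac{55}{8} - \frac{15}{8}\right) \left(-27\right) + \frac{1}{\left(- \frac{5}{3} + 14 - 20\right) + 38}\right) \left(- \frac{1}{71217}\right) = \left(5 \left(-27\right) + \frac{1}{- \frac{23}{3} + 38}\right) \left(- \frac{1}{71217}\right) = \left(-135 + \frac{1}{\frac{91}{3}}\right) \left(- \frac{1}{71217}\right) = \left(-135 + \frac{3}{91}\right) \left(- \frac{1}{71217}\right) = \left(- \frac{12282}{91}\right) \left(- \frac{1}{71217}\right) = \frac{4094}{2160249}$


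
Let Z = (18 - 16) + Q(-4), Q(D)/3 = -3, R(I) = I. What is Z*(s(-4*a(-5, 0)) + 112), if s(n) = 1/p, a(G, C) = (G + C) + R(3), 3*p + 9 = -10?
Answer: -14875/19 ≈ -782.89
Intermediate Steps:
p = -19/3 (p = -3 + (⅓)*(-10) = -3 - 10/3 = -19/3 ≈ -6.3333)
Q(D) = -9 (Q(D) = 3*(-3) = -9)
a(G, C) = 3 + C + G (a(G, C) = (G + C) + 3 = (C + G) + 3 = 3 + C + G)
Z = -7 (Z = (18 - 16) - 9 = 2 - 9 = -7)
s(n) = -3/19 (s(n) = 1/(-19/3) = -3/19)
Z*(s(-4*a(-5, 0)) + 112) = -7*(-3/19 + 112) = -7*2125/19 = -14875/19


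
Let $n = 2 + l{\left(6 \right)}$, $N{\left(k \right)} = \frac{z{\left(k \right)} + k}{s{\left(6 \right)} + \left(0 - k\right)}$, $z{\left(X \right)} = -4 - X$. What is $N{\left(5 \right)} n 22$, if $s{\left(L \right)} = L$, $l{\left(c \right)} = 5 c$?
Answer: $-2816$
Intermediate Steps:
$N{\left(k \right)} = - \frac{4}{6 - k}$ ($N{\left(k \right)} = \frac{\left(-4 - k\right) + k}{6 + \left(0 - k\right)} = - \frac{4}{6 - k}$)
$n = 32$ ($n = 2 + 5 \cdot 6 = 2 + 30 = 32$)
$N{\left(5 \right)} n 22 = \frac{4}{-6 + 5} \cdot 32 \cdot 22 = \frac{4}{-1} \cdot 32 \cdot 22 = 4 \left(-1\right) 32 \cdot 22 = \left(-4\right) 32 \cdot 22 = \left(-128\right) 22 = -2816$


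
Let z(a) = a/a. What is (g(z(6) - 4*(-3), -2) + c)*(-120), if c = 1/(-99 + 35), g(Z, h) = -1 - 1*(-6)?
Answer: -4785/8 ≈ -598.13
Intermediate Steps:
z(a) = 1
g(Z, h) = 5 (g(Z, h) = -1 + 6 = 5)
c = -1/64 (c = 1/(-64) = -1/64 ≈ -0.015625)
(g(z(6) - 4*(-3), -2) + c)*(-120) = (5 - 1/64)*(-120) = (319/64)*(-120) = -4785/8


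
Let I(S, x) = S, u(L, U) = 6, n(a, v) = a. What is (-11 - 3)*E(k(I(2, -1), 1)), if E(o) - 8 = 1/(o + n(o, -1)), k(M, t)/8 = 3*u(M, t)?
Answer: -16135/144 ≈ -112.05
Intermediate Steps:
k(M, t) = 144 (k(M, t) = 8*(3*6) = 8*18 = 144)
E(o) = 8 + 1/(2*o) (E(o) = 8 + 1/(o + o) = 8 + 1/(2*o))
(-11 - 3)*E(k(I(2, -1), 1)) = (-11 - 3)*(8 + (1/2)/144) = -14*(8 + (1/2)*(1/144)) = -14*(8 + 1/288) = -14*2305/288 = -16135/144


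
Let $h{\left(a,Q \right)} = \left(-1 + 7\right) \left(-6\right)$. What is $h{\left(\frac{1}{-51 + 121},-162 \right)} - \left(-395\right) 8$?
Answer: $3124$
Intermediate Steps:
$h{\left(a,Q \right)} = -36$ ($h{\left(a,Q \right)} = 6 \left(-6\right) = -36$)
$h{\left(\frac{1}{-51 + 121},-162 \right)} - \left(-395\right) 8 = -36 - \left(-395\right) 8 = -36 - -3160 = -36 + 3160 = 3124$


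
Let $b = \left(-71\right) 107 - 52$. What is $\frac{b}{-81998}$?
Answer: $\frac{7649}{81998} \approx 0.093283$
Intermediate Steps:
$b = -7649$ ($b = -7597 - 52 = -7649$)
$\frac{b}{-81998} = - \frac{7649}{-81998} = \left(-7649\right) \left(- \frac{1}{81998}\right) = \frac{7649}{81998}$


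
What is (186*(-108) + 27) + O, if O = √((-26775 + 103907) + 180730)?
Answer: -20061 + √257862 ≈ -19553.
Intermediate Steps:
O = √257862 (O = √(77132 + 180730) = √257862 ≈ 507.80)
(186*(-108) + 27) + O = (186*(-108) + 27) + √257862 = (-20088 + 27) + √257862 = -20061 + √257862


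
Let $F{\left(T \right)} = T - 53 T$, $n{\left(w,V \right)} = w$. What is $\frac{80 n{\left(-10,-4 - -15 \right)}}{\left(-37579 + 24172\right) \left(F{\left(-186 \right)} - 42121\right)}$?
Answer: $- \frac{800}{435043743} \approx -1.8389 \cdot 10^{-6}$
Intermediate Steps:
$F{\left(T \right)} = - 52 T$
$\frac{80 n{\left(-10,-4 - -15 \right)}}{\left(-37579 + 24172\right) \left(F{\left(-186 \right)} - 42121\right)} = \frac{80 \left(-10\right)}{\left(-37579 + 24172\right) \left(\left(-52\right) \left(-186\right) - 42121\right)} = - \frac{800}{\left(-13407\right) \left(9672 - 42121\right)} = - \frac{800}{\left(-13407\right) \left(-32449\right)} = - \frac{800}{435043743}$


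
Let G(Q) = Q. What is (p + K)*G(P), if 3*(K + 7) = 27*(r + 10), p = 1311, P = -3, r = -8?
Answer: -3966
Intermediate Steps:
K = 11 (K = -7 + (27*(-8 + 10))/3 = -7 + (27*2)/3 = -7 + (⅓)*54 = -7 + 18 = 11)
(p + K)*G(P) = (1311 + 11)*(-3) = 1322*(-3) = -3966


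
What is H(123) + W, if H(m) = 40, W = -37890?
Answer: -37850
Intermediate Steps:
H(123) + W = 40 - 37890 = -37850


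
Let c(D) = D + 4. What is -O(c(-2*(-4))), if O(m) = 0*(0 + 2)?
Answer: 0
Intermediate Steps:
c(D) = 4 + D
O(m) = 0 (O(m) = 0*2 = 0)
-O(c(-2*(-4))) = -1*0 = 0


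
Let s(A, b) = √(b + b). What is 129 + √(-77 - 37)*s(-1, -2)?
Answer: 129 - 2*√114 ≈ 107.65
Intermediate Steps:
s(A, b) = √2*√b (s(A, b) = √(2*b) = √2*√b)
129 + √(-77 - 37)*s(-1, -2) = 129 + √(-77 - 37)*(√2*√(-2)) = 129 + √(-114)*(√2*(I*√2)) = 129 + (I*√114)*(2*I) = 129 - 2*√114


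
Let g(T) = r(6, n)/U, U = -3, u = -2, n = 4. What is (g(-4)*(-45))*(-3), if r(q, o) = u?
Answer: 90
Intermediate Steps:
r(q, o) = -2
g(T) = ⅔ (g(T) = -2/(-3) = -⅓*(-2) = ⅔)
(g(-4)*(-45))*(-3) = ((⅔)*(-45))*(-3) = -30*(-3) = 90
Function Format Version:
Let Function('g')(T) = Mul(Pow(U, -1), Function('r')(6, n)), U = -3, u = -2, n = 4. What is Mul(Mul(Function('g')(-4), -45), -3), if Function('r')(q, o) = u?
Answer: 90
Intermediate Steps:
Function('r')(q, o) = -2
Function('g')(T) = Rational(2, 3) (Function('g')(T) = Mul(Pow(-3, -1), -2) = Mul(Rational(-1, 3), -2) = Rational(2, 3))
Mul(Mul(Function('g')(-4), -45), -3) = Mul(Mul(Rational(2, 3), -45), -3) = Mul(-30, -3) = 90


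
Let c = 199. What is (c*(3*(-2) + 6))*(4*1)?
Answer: 0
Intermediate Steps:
(c*(3*(-2) + 6))*(4*1) = (199*(3*(-2) + 6))*(4*1) = (199*(-6 + 6))*4 = (199*0)*4 = 0*4 = 0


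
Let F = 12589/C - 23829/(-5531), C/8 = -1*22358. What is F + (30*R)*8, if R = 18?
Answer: 4277954627377/989296784 ≈ 4324.2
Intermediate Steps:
C = -178864 (C = 8*(-1*22358) = 8*(-22358) = -178864)
F = 4192520497/989296784 (F = 12589/(-178864) - 23829/(-5531) = 12589*(-1/178864) - 23829*(-1/5531) = -12589/178864 + 23829/5531 = 4192520497/989296784 ≈ 4.2379)
F + (30*R)*8 = 4192520497/989296784 + (30*18)*8 = 4192520497/989296784 + 540*8 = 4192520497/989296784 + 4320 = 4277954627377/989296784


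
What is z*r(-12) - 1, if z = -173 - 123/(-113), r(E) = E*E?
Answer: -2797457/113 ≈ -24756.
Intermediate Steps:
r(E) = E**2
z = -19426/113 (z = -173 - 123*(-1)/113 = -173 - 1*(-123/113) = -173 + 123/113 = -19426/113 ≈ -171.91)
z*r(-12) - 1 = -19426/113*(-12)**2 - 1 = -19426/113*144 - 1 = -2797344/113 - 1 = -2797457/113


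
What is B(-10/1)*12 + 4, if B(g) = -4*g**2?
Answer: -4796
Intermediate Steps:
B(-10/1)*12 + 4 = -4*(-10/1)**2*12 + 4 = -4*(-10)**2*12 + 4 = -4*100*12 + 4 = -400*12 + 4 = -4800 + 4 = -4796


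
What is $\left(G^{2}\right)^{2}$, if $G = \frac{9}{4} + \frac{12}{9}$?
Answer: $\frac{3418801}{20736} \approx 164.87$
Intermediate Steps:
$G = \frac{43}{12}$ ($G = 9 \cdot \frac{1}{4} + 12 \cdot \frac{1}{9} = \frac{9}{4} + \frac{4}{3} = \frac{43}{12} \approx 3.5833$)
$\left(G^{2}\right)^{2} = \left(\left(\frac{43}{12}\right)^{2}\right)^{2} = \left(\frac{1849}{144}\right)^{2} = \frac{3418801}{20736}$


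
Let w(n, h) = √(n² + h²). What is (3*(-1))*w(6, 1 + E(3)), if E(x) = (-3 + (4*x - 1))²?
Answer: -3*√4261 ≈ -195.83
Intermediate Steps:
E(x) = (-4 + 4*x)² (E(x) = (-3 + (-1 + 4*x))² = (-4 + 4*x)²)
w(n, h) = √(h² + n²)
(3*(-1))*w(6, 1 + E(3)) = (3*(-1))*√((1 + 16*(-1 + 3)²)² + 6²) = -3*√((1 + 16*2²)² + 36) = -3*√((1 + 16*4)² + 36) = -3*√((1 + 64)² + 36) = -3*√(65² + 36) = -3*√(4225 + 36) = -3*√4261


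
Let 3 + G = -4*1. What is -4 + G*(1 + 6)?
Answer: -53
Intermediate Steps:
G = -7 (G = -3 - 4*1 = -3 - 4 = -7)
-4 + G*(1 + 6) = -4 - 7*(1 + 6) = -4 - 7*7 = -4 - 49 = -53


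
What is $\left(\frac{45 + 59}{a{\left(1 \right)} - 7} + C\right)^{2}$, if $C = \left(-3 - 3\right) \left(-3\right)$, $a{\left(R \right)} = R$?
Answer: $\frac{4}{9} \approx 0.44444$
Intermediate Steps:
$C = 18$ ($C = \left(-6\right) \left(-3\right) = 18$)
$\left(\frac{45 + 59}{a{\left(1 \right)} - 7} + C\right)^{2} = \left(\frac{45 + 59}{1 - 7} + 18\right)^{2} = \left(\frac{104}{-6} + 18\right)^{2} = \left(104 \left(- \frac{1}{6}\right) + 18\right)^{2} = \left(- \frac{52}{3} + 18\right)^{2} = \left(\frac{2}{3}\right)^{2} = \frac{4}{9}$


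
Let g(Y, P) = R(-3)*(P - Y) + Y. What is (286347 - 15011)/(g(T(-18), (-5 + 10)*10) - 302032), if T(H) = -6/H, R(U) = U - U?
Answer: -814008/906095 ≈ -0.89837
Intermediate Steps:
R(U) = 0
g(Y, P) = Y (g(Y, P) = 0*(P - Y) + Y = 0 + Y = Y)
(286347 - 15011)/(g(T(-18), (-5 + 10)*10) - 302032) = (286347 - 15011)/(-6/(-18) - 302032) = 271336/(-6*(-1/18) - 302032) = 271336/(1/3 - 302032) = 271336/(-906095/3) = 271336*(-3/906095) = -814008/906095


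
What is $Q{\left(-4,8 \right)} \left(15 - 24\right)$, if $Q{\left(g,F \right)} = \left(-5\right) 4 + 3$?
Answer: $153$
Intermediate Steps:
$Q{\left(g,F \right)} = -17$ ($Q{\left(g,F \right)} = -20 + 3 = -17$)
$Q{\left(-4,8 \right)} \left(15 - 24\right) = - 17 \left(15 - 24\right) = \left(-17\right) \left(-9\right) = 153$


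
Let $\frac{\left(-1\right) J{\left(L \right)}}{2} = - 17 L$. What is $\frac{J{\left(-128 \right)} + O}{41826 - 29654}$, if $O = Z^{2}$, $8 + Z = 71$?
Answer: $- \frac{383}{12172} \approx -0.031466$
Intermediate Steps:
$Z = 63$ ($Z = -8 + 71 = 63$)
$J{\left(L \right)} = 34 L$ ($J{\left(L \right)} = - 2 \left(- 17 L\right) = 34 L$)
$O = 3969$ ($O = 63^{2} = 3969$)
$\frac{J{\left(-128 \right)} + O}{41826 - 29654} = \frac{34 \left(-128\right) + 3969}{41826 - 29654} = \frac{-4352 + 3969}{12172} = \left(-383\right) \frac{1}{12172} = - \frac{383}{12172}$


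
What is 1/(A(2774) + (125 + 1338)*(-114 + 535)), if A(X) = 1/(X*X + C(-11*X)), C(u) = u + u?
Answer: 7634048/4701985746305 ≈ 1.6236e-6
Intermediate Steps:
C(u) = 2*u
A(X) = 1/(X**2 - 22*X) (A(X) = 1/(X*X + 2*(-11*X)) = 1/(X**2 - 22*X))
1/(A(2774) + (125 + 1338)*(-114 + 535)) = 1/(1/(2774*(-22 + 2774)) + (125 + 1338)*(-114 + 535)) = 1/((1/2774)/2752 + 1463*421) = 1/((1/2774)*(1/2752) + 615923) = 1/(1/7634048 + 615923) = 1/(4701985746305/7634048) = 7634048/4701985746305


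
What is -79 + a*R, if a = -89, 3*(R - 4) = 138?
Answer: -4529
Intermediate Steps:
R = 50 (R = 4 + (⅓)*138 = 4 + 46 = 50)
-79 + a*R = -79 - 89*50 = -79 - 4450 = -4529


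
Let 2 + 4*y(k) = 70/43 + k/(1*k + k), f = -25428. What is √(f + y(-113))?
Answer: I*√752261006/172 ≈ 159.46*I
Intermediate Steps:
y(k) = 11/344 (y(k) = -½ + (70/43 + k/(1*k + k))/4 = -½ + (70*(1/43) + k/(k + k))/4 = -½ + (70/43 + k/((2*k)))/4 = -½ + (70/43 + k*(1/(2*k)))/4 = -½ + (70/43 + ½)/4 = -½ + (¼)*(183/86) = -½ + 183/344 = 11/344)
√(f + y(-113)) = √(-25428 + 11/344) = √(-8747221/344) = I*√752261006/172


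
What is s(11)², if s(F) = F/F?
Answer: 1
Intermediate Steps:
s(F) = 1
s(11)² = 1² = 1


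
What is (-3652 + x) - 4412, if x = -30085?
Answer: -38149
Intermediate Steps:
(-3652 + x) - 4412 = (-3652 - 30085) - 4412 = -33737 - 4412 = -38149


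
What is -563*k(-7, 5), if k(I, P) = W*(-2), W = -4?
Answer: -4504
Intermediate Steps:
k(I, P) = 8 (k(I, P) = -4*(-2) = 8)
-563*k(-7, 5) = -563*8 = -4504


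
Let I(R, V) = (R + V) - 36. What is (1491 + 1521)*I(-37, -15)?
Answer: -265056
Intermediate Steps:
I(R, V) = -36 + R + V
(1491 + 1521)*I(-37, -15) = (1491 + 1521)*(-36 - 37 - 15) = 3012*(-88) = -265056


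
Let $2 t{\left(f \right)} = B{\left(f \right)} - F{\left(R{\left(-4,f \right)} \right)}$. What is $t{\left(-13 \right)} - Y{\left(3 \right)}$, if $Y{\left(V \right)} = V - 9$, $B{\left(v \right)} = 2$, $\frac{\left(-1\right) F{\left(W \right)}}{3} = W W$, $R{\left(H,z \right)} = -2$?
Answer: $13$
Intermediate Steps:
$F{\left(W \right)} = - 3 W^{2}$ ($F{\left(W \right)} = - 3 W W = - 3 W^{2}$)
$Y{\left(V \right)} = -9 + V$ ($Y{\left(V \right)} = V - 9 = -9 + V$)
$t{\left(f \right)} = 7$ ($t{\left(f \right)} = \frac{2 - - 3 \left(-2\right)^{2}}{2} = \frac{2 - \left(-3\right) 4}{2} = \frac{2 - -12}{2} = \frac{2 + 12}{2} = \frac{1}{2} \cdot 14 = 7$)
$t{\left(-13 \right)} - Y{\left(3 \right)} = 7 - \left(-9 + 3\right) = 7 - -6 = 7 + 6 = 13$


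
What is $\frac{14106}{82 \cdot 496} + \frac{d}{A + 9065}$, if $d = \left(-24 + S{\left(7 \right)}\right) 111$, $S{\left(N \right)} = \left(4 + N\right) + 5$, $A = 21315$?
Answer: $\frac{1582353}{4982320} \approx 0.31759$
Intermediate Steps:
$S{\left(N \right)} = 9 + N$
$d = -888$ ($d = \left(-24 + \left(9 + 7\right)\right) 111 = \left(-24 + 16\right) 111 = \left(-8\right) 111 = -888$)
$\frac{14106}{82 \cdot 496} + \frac{d}{A + 9065} = \frac{14106}{82 \cdot 496} - \frac{888}{21315 + 9065} = \frac{14106}{40672} - \frac{888}{30380} = 14106 \cdot \frac{1}{40672} - \frac{222}{7595} = \frac{7053}{20336} - \frac{222}{7595} = \frac{1582353}{4982320}$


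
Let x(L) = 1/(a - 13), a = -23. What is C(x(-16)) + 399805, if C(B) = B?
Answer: 14392979/36 ≈ 3.9981e+5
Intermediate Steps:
x(L) = -1/36 (x(L) = 1/(-23 - 13) = 1/(-36) = -1/36)
C(x(-16)) + 399805 = -1/36 + 399805 = 14392979/36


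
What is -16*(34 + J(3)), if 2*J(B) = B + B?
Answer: -592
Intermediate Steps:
J(B) = B (J(B) = (B + B)/2 = (2*B)/2 = B)
-16*(34 + J(3)) = -16*(34 + 3) = -16*37 = -592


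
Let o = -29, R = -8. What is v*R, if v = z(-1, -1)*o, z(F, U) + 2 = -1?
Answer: -696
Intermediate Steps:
z(F, U) = -3 (z(F, U) = -2 - 1 = -3)
v = 87 (v = -3*(-29) = 87)
v*R = 87*(-8) = -696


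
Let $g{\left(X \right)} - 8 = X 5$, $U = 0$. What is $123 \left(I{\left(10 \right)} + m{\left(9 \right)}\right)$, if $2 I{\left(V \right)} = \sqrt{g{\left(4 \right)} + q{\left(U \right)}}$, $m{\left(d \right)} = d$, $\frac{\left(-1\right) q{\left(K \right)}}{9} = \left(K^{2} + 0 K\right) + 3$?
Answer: $\frac{2337}{2} \approx 1168.5$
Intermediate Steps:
$g{\left(X \right)} = 8 + 5 X$ ($g{\left(X \right)} = 8 + X 5 = 8 + 5 X$)
$q{\left(K \right)} = -27 - 9 K^{2}$ ($q{\left(K \right)} = - 9 \left(\left(K^{2} + 0 K\right) + 3\right) = - 9 \left(\left(K^{2} + 0\right) + 3\right) = - 9 \left(K^{2} + 3\right) = - 9 \left(3 + K^{2}\right) = -27 - 9 K^{2}$)
$I{\left(V \right)} = \frac{1}{2}$ ($I{\left(V \right)} = \frac{\sqrt{\left(8 + 5 \cdot 4\right) - \left(27 + 9 \cdot 0^{2}\right)}}{2} = \frac{\sqrt{\left(8 + 20\right) - 27}}{2} = \frac{\sqrt{28 + \left(-27 + 0\right)}}{2} = \frac{\sqrt{28 - 27}}{2} = \frac{\sqrt{1}}{2} = \frac{1}{2} \cdot 1 = \frac{1}{2}$)
$123 \left(I{\left(10 \right)} + m{\left(9 \right)}\right) = 123 \left(\frac{1}{2} + 9\right) = 123 \cdot \frac{19}{2} = \frac{2337}{2}$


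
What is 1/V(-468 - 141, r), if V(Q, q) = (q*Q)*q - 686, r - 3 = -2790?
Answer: -1/4730328407 ≈ -2.1140e-10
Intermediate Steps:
r = -2787 (r = 3 - 2790 = -2787)
V(Q, q) = -686 + Q*q² (V(Q, q) = (Q*q)*q - 686 = Q*q² - 686 = -686 + Q*q²)
1/V(-468 - 141, r) = 1/(-686 + (-468 - 141)*(-2787)²) = 1/(-686 - 609*7767369) = 1/(-686 - 4730327721) = 1/(-4730328407) = -1/4730328407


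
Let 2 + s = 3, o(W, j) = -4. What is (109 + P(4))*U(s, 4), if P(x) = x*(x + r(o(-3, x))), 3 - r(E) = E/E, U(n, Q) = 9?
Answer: 1197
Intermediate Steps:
s = 1 (s = -2 + 3 = 1)
r(E) = 2 (r(E) = 3 - E/E = 3 - 1*1 = 3 - 1 = 2)
P(x) = x*(2 + x) (P(x) = x*(x + 2) = x*(2 + x))
(109 + P(4))*U(s, 4) = (109 + 4*(2 + 4))*9 = (109 + 4*6)*9 = (109 + 24)*9 = 133*9 = 1197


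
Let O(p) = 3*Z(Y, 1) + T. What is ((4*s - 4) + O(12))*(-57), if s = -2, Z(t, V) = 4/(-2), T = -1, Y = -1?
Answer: 1083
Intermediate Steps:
Z(t, V) = -2 (Z(t, V) = 4*(-½) = -2)
O(p) = -7 (O(p) = 3*(-2) - 1 = -6 - 1 = -7)
((4*s - 4) + O(12))*(-57) = ((4*(-2) - 4) - 7)*(-57) = ((-8 - 4) - 7)*(-57) = (-12 - 7)*(-57) = -19*(-57) = 1083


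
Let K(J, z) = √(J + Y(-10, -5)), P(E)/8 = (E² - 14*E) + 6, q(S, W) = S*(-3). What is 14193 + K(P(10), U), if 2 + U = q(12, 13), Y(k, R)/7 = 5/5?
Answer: 14193 + I*√265 ≈ 14193.0 + 16.279*I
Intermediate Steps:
q(S, W) = -3*S
Y(k, R) = 7 (Y(k, R) = 7*(5/5) = 7*(5*(⅕)) = 7*1 = 7)
U = -38 (U = -2 - 3*12 = -2 - 36 = -38)
P(E) = 48 - 112*E + 8*E² (P(E) = 8*((E² - 14*E) + 6) = 8*(6 + E² - 14*E) = 48 - 112*E + 8*E²)
K(J, z) = √(7 + J) (K(J, z) = √(J + 7) = √(7 + J))
14193 + K(P(10), U) = 14193 + √(7 + (48 - 112*10 + 8*10²)) = 14193 + √(7 + (48 - 1120 + 8*100)) = 14193 + √(7 + (48 - 1120 + 800)) = 14193 + √(7 - 272) = 14193 + √(-265) = 14193 + I*√265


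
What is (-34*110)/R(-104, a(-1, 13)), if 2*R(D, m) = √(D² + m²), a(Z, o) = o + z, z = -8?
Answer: -7480*√10841/10841 ≈ -71.840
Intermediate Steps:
a(Z, o) = -8 + o (a(Z, o) = o - 8 = -8 + o)
R(D, m) = √(D² + m²)/2
(-34*110)/R(-104, a(-1, 13)) = (-34*110)/((√((-104)² + (-8 + 13)²)/2)) = -3740*2/√(10816 + 5²) = -3740*2/√(10816 + 25) = -3740*2*√10841/10841 = -7480*√10841/10841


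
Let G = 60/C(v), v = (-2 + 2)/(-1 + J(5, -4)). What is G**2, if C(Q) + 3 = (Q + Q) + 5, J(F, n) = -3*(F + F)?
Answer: 900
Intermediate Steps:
J(F, n) = -6*F
v = 0 (v = (-2 + 2)/(-1 - 6*5) = 0/(-1 - 30) = 0/(-31) = 0*(-1/31) = 0)
C(Q) = 2 + 2*Q (C(Q) = -3 + ((Q + Q) + 5) = -3 + (2*Q + 5) = -3 + (5 + 2*Q) = 2 + 2*Q)
G = 30 (G = 60/(2 + 2*0) = 60/(2 + 0) = 60/2 = 60*(1/2) = 30)
G**2 = 30**2 = 900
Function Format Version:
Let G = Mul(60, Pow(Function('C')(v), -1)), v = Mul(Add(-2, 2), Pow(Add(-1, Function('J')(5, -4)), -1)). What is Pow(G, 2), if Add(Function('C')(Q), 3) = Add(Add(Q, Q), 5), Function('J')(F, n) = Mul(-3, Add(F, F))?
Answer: 900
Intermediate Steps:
Function('J')(F, n) = Mul(-6, F) (Function('J')(F, n) = Mul(-3, Mul(2, F)) = Mul(-6, F))
v = 0 (v = Mul(Add(-2, 2), Pow(Add(-1, Mul(-6, 5)), -1)) = Mul(0, Pow(Add(-1, -30), -1)) = Mul(0, Pow(-31, -1)) = Mul(0, Rational(-1, 31)) = 0)
Function('C')(Q) = Add(2, Mul(2, Q)) (Function('C')(Q) = Add(-3, Add(Add(Q, Q), 5)) = Add(-3, Add(Mul(2, Q), 5)) = Add(-3, Add(5, Mul(2, Q))) = Add(2, Mul(2, Q)))
G = 30 (G = Mul(60, Pow(Add(2, Mul(2, 0)), -1)) = Mul(60, Pow(Add(2, 0), -1)) = Mul(60, Pow(2, -1)) = Mul(60, Rational(1, 2)) = 30)
Pow(G, 2) = Pow(30, 2) = 900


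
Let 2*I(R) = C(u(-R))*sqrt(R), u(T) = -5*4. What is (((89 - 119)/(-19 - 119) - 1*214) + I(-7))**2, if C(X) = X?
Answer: 23806589/529 + 98340*I*sqrt(7)/23 ≈ 45003.0 + 11312.0*I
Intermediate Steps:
u(T) = -20
I(R) = -10*sqrt(R) (I(R) = (-20*sqrt(R))/2 = -10*sqrt(R))
(((89 - 119)/(-19 - 119) - 1*214) + I(-7))**2 = (((89 - 119)/(-19 - 119) - 1*214) - 10*I*sqrt(7))**2 = ((-30/(-138) - 214) - 10*I*sqrt(7))**2 = ((-30*(-1/138) - 214) - 10*I*sqrt(7))**2 = ((5/23 - 214) - 10*I*sqrt(7))**2 = (-4917/23 - 10*I*sqrt(7))**2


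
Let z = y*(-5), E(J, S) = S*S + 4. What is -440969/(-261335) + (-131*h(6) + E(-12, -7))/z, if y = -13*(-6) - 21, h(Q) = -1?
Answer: 3103621/2979219 ≈ 1.0418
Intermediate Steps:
E(J, S) = 4 + S**2 (E(J, S) = S**2 + 4 = 4 + S**2)
y = 57 (y = 78 - 21 = 57)
z = -285 (z = 57*(-5) = -285)
-440969/(-261335) + (-131*h(6) + E(-12, -7))/z = -440969/(-261335) + (-131*(-1) + (4 + (-7)**2))/(-285) = -440969*(-1/261335) + (131 + (4 + 49))*(-1/285) = 440969/261335 + (131 + 53)*(-1/285) = 440969/261335 + 184*(-1/285) = 440969/261335 - 184/285 = 3103621/2979219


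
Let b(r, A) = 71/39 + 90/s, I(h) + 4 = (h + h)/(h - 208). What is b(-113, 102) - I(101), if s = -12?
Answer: 1739/8346 ≈ 0.20836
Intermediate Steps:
I(h) = -4 + 2*h/(-208 + h) (I(h) = -4 + (h + h)/(h - 208) = -4 + (2*h)/(-208 + h) = -4 + 2*h/(-208 + h))
b(r, A) = -443/78 (b(r, A) = 71/39 + 90/(-12) = 71*(1/39) + 90*(-1/12) = 71/39 - 15/2 = -443/78)
b(-113, 102) - I(101) = -443/78 - 2*(416 - 1*101)/(-208 + 101) = -443/78 - 2*(416 - 101)/(-107) = -443/78 - 2*(-1)*315/107 = -443/78 - 1*(-630/107) = -443/78 + 630/107 = 1739/8346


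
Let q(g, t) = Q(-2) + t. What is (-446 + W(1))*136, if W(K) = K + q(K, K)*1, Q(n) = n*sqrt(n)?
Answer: -60384 - 272*I*sqrt(2) ≈ -60384.0 - 384.67*I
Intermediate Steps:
Q(n) = n**(3/2)
q(g, t) = t - 2*I*sqrt(2) (q(g, t) = (-2)**(3/2) + t = -2*I*sqrt(2) + t = t - 2*I*sqrt(2))
W(K) = 2*K - 2*I*sqrt(2) (W(K) = K + (K - 2*I*sqrt(2))*1 = K + (K - 2*I*sqrt(2)) = 2*K - 2*I*sqrt(2))
(-446 + W(1))*136 = (-446 + (2*1 - 2*I*sqrt(2)))*136 = (-446 + (2 - 2*I*sqrt(2)))*136 = (-444 - 2*I*sqrt(2))*136 = -60384 - 272*I*sqrt(2)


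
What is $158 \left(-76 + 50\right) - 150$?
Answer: $-4258$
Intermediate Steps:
$158 \left(-76 + 50\right) - 150 = 158 \left(-26\right) - 150 = -4108 - 150 = -4258$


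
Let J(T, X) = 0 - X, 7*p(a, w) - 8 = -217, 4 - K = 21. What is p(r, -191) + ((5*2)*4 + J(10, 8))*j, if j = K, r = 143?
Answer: -4017/7 ≈ -573.86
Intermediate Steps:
K = -17 (K = 4 - 1*21 = 4 - 21 = -17)
p(a, w) = -209/7 (p(a, w) = 8/7 + (1/7)*(-217) = 8/7 - 31 = -209/7)
j = -17
J(T, X) = -X
p(r, -191) + ((5*2)*4 + J(10, 8))*j = -209/7 + ((5*2)*4 - 1*8)*(-17) = -209/7 + (10*4 - 8)*(-17) = -209/7 + (40 - 8)*(-17) = -209/7 + 32*(-17) = -209/7 - 544 = -4017/7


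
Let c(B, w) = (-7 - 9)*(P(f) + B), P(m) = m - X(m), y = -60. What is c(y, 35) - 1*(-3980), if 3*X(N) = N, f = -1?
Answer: 14852/3 ≈ 4950.7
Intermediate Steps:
X(N) = N/3
P(m) = 2*m/3 (P(m) = m - m/3 = 2*m/3)
c(B, w) = 32/3 - 16*B (c(B, w) = (-7 - 9)*((⅔)*(-1) + B) = -16*(-⅔ + B) = 32/3 - 16*B)
c(y, 35) - 1*(-3980) = (32/3 - 16*(-60)) - 1*(-3980) = (32/3 + 960) + 3980 = 2912/3 + 3980 = 14852/3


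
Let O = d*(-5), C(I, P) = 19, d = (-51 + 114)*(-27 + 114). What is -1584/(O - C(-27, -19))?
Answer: 99/1714 ≈ 0.057760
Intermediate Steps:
d = 5481 (d = 63*87 = 5481)
O = -27405 (O = 5481*(-5) = -27405)
-1584/(O - C(-27, -19)) = -1584/(-27405 - 1*19) = -1584/(-27405 - 19) = -1584/(-27424) = -1584*(-1/27424) = 99/1714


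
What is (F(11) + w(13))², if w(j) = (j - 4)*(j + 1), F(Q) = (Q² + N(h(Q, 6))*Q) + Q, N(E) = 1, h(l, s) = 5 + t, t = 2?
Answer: 72361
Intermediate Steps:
h(l, s) = 7 (h(l, s) = 5 + 2 = 7)
F(Q) = Q² + 2*Q (F(Q) = (Q² + 1*Q) + Q = (Q² + Q) + Q = (Q + Q²) + Q = Q² + 2*Q)
w(j) = (1 + j)*(-4 + j) (w(j) = (-4 + j)*(1 + j) = (1 + j)*(-4 + j))
(F(11) + w(13))² = (11*(2 + 11) + (-4 + 13² - 3*13))² = (11*13 + (-4 + 169 - 39))² = (143 + 126)² = 269² = 72361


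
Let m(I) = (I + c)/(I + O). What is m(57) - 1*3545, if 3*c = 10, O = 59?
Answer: -1233479/348 ≈ -3544.5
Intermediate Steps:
c = 10/3 (c = (⅓)*10 = 10/3 ≈ 3.3333)
m(I) = (10/3 + I)/(59 + I) (m(I) = (I + 10/3)/(I + 59) = (10/3 + I)/(59 + I))
m(57) - 1*3545 = (10/3 + 57)/(59 + 57) - 1*3545 = (181/3)/116 - 3545 = (1/116)*(181/3) - 3545 = 181/348 - 3545 = -1233479/348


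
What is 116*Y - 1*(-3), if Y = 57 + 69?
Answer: 14619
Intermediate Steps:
Y = 126
116*Y - 1*(-3) = 116*126 - 1*(-3) = 14616 + 3 = 14619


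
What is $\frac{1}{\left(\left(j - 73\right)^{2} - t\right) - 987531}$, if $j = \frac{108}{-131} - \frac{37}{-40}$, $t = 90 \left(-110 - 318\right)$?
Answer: $- \frac{27457600}{25911645781551} \approx -1.0597 \cdot 10^{-6}$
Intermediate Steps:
$t = -38520$ ($t = 90 \left(-428\right) = -38520$)
$j = \frac{527}{5240}$ ($j = 108 \left(- \frac{1}{131}\right) - - \frac{37}{40} = - \frac{108}{131} + \frac{37}{40} = \frac{527}{5240} \approx 0.10057$)
$\frac{1}{\left(\left(j - 73\right)^{2} - t\right) - 987531} = \frac{1}{\left(\left(\frac{527}{5240} - 73\right)^{2} - -38520\right) - 987531} = \frac{1}{\left(\left(- \frac{381993}{5240}\right)^{2} + 38520\right) - 987531} = \frac{1}{\left(\frac{145918652049}{27457600} + 38520\right) - 987531} = \frac{1}{\frac{1203585404049}{27457600} - 987531} = \frac{1}{- \frac{25911645781551}{27457600}} = - \frac{27457600}{25911645781551}$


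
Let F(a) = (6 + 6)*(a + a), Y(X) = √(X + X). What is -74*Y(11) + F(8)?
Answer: 192 - 74*√22 ≈ -155.09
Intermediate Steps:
Y(X) = √2*√X (Y(X) = √(2*X) = √2*√X)
F(a) = 24*a (F(a) = 12*(2*a) = 24*a)
-74*Y(11) + F(8) = -74*√2*√11 + 24*8 = -74*√22 + 192 = 192 - 74*√22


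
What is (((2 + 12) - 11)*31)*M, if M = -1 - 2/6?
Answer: -124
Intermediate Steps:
M = -4/3 (M = -1 - 2/6 = -1 - 1*⅓ = -1 - ⅓ = -4/3 ≈ -1.3333)
(((2 + 12) - 11)*31)*M = (((2 + 12) - 11)*31)*(-4/3) = ((14 - 11)*31)*(-4/3) = (3*31)*(-4/3) = 93*(-4/3) = -124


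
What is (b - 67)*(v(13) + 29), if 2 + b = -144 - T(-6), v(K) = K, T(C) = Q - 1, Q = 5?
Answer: -9114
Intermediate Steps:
T(C) = 4 (T(C) = 5 - 1 = 4)
b = -150 (b = -2 + (-144 - 1*4) = -2 + (-144 - 4) = -2 - 148 = -150)
(b - 67)*(v(13) + 29) = (-150 - 67)*(13 + 29) = -217*42 = -9114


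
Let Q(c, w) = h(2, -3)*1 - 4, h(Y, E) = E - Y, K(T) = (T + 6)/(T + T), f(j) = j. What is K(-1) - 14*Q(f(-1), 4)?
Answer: 247/2 ≈ 123.50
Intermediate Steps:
K(T) = (6 + T)/(2*T) (K(T) = (6 + T)/((2*T)) = (6 + T)*(1/(2*T)) = (6 + T)/(2*T))
Q(c, w) = -9 (Q(c, w) = (-3 - 1*2)*1 - 4 = (-3 - 2)*1 - 4 = -5*1 - 4 = -5 - 4 = -9)
K(-1) - 14*Q(f(-1), 4) = (1/2)*(6 - 1)/(-1) - 14*(-9) = (1/2)*(-1)*5 + 126 = -5/2 + 126 = 247/2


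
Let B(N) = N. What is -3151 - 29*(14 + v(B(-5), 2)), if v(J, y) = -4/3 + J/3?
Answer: -3470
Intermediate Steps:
v(J, y) = -4/3 + J/3 (v(J, y) = -4*⅓ + J*(⅓) = -4/3 + J/3)
-3151 - 29*(14 + v(B(-5), 2)) = -3151 - 29*(14 + (-4/3 + (⅓)*(-5))) = -3151 - 29*(14 + (-4/3 - 5/3)) = -3151 - 29*(14 - 3) = -3151 - 29*11 = -3151 - 1*319 = -3151 - 319 = -3470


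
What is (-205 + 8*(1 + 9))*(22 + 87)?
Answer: -13625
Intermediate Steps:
(-205 + 8*(1 + 9))*(22 + 87) = (-205 + 8*10)*109 = (-205 + 80)*109 = -125*109 = -13625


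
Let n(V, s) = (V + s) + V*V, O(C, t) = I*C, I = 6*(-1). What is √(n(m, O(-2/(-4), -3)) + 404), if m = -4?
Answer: √413 ≈ 20.322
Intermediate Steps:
I = -6
O(C, t) = -6*C
n(V, s) = V + s + V² (n(V, s) = (V + s) + V² = V + s + V²)
√(n(m, O(-2/(-4), -3)) + 404) = √((-4 - (-12)/(-4) + (-4)²) + 404) = √((-4 - (-12)*(-1)/4 + 16) + 404) = √((-4 - 6*½ + 16) + 404) = √((-4 - 3 + 16) + 404) = √(9 + 404) = √413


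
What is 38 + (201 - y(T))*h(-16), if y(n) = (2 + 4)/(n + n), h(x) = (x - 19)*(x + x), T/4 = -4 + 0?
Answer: 225368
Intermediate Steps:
T = -16 (T = 4*(-4 + 0) = 4*(-4) = -16)
h(x) = 2*x*(-19 + x) (h(x) = (-19 + x)*(2*x) = 2*x*(-19 + x))
y(n) = 3/n (y(n) = 6/((2*n)) = 6*(1/(2*n)) = 3/n)
38 + (201 - y(T))*h(-16) = 38 + (201 - 3/(-16))*(2*(-16)*(-19 - 16)) = 38 + (201 - 3*(-1)/16)*(2*(-16)*(-35)) = 38 + (201 - 1*(-3/16))*1120 = 38 + (201 + 3/16)*1120 = 38 + (3219/16)*1120 = 38 + 225330 = 225368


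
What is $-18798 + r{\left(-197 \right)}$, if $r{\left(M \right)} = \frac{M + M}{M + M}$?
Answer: $-18797$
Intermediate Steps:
$r{\left(M \right)} = 1$ ($r{\left(M \right)} = \frac{2 M}{2 M} = 2 M \frac{1}{2 M} = 1$)
$-18798 + r{\left(-197 \right)} = -18798 + 1 = -18797$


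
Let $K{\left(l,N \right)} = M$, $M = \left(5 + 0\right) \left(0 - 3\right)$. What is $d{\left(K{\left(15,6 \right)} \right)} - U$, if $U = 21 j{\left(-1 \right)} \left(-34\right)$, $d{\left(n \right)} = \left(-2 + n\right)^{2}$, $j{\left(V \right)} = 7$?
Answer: $5287$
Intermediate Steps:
$M = -15$ ($M = 5 \left(-3\right) = -15$)
$K{\left(l,N \right)} = -15$
$U = -4998$ ($U = 21 \cdot 7 \left(-34\right) = 147 \left(-34\right) = -4998$)
$d{\left(K{\left(15,6 \right)} \right)} - U = \left(-2 - 15\right)^{2} - -4998 = \left(-17\right)^{2} + 4998 = 289 + 4998 = 5287$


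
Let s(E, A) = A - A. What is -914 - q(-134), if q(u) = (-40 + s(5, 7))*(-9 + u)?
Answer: -6634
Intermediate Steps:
s(E, A) = 0
q(u) = 360 - 40*u (q(u) = (-40 + 0)*(-9 + u) = -40*(-9 + u) = 360 - 40*u)
-914 - q(-134) = -914 - (360 - 40*(-134)) = -914 - (360 + 5360) = -914 - 1*5720 = -914 - 5720 = -6634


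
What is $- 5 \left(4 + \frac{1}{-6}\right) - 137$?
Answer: $- \frac{937}{6} \approx -156.17$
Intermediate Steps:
$- 5 \left(4 + \frac{1}{-6}\right) - 137 = - 5 \left(4 - \frac{1}{6}\right) - 137 = \left(-5\right) \frac{23}{6} - 137 = - \frac{115}{6} - 137 = - \frac{937}{6}$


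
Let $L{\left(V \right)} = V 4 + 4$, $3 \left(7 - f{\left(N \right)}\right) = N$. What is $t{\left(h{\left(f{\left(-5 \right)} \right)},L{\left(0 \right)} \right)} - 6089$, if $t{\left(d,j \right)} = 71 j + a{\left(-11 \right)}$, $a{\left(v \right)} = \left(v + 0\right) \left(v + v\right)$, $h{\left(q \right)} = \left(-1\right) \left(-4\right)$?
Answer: $-5563$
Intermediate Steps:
$f{\left(N \right)} = 7 - \frac{N}{3}$
$h{\left(q \right)} = 4$
$a{\left(v \right)} = 2 v^{2}$ ($a{\left(v \right)} = v 2 v = 2 v^{2}$)
$L{\left(V \right)} = 4 + 4 V$ ($L{\left(V \right)} = 4 V + 4 = 4 + 4 V$)
$t{\left(d,j \right)} = 242 + 71 j$ ($t{\left(d,j \right)} = 71 j + 2 \left(-11\right)^{2} = 71 j + 2 \cdot 121 = 71 j + 242 = 242 + 71 j$)
$t{\left(h{\left(f{\left(-5 \right)} \right)},L{\left(0 \right)} \right)} - 6089 = \left(242 + 71 \left(4 + 4 \cdot 0\right)\right) - 6089 = \left(242 + 71 \left(4 + 0\right)\right) - 6089 = \left(242 + 71 \cdot 4\right) - 6089 = \left(242 + 284\right) - 6089 = 526 - 6089 = -5563$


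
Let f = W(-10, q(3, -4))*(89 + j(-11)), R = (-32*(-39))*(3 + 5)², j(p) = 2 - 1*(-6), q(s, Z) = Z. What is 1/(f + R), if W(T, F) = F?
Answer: 1/79484 ≈ 1.2581e-5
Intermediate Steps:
j(p) = 8 (j(p) = 2 + 6 = 8)
R = 79872 (R = 1248*8² = 1248*64 = 79872)
f = -388 (f = -4*(89 + 8) = -4*97 = -388)
1/(f + R) = 1/(-388 + 79872) = 1/79484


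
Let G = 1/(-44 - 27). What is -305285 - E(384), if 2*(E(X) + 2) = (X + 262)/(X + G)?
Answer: -8322953362/27263 ≈ -3.0528e+5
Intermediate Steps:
G = -1/71 (G = 1/(-71) = -1/71 ≈ -0.014085)
E(X) = -2 + (262 + X)/(2*(-1/71 + X)) (E(X) = -2 + ((X + 262)/(X - 1/71))/2 = -2 + ((262 + X)/(-1/71 + X))/2 = -2 + (262 + X)/(2*(-1/71 + X)))
-305285 - E(384) = -305285 - 3*(6202 - 71*384)/(2*(-1 + 71*384)) = -305285 - 3*(6202 - 27264)/(2*(-1 + 27264)) = -305285 - 3*(-21062)/(2*27263) = -305285 - 1*(-31593/27263) = -305285 + 31593/27263 = -8322953362/27263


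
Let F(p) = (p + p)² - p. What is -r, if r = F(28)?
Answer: -3108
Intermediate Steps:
F(p) = -p + 4*p² (F(p) = (2*p)² - p = 4*p² - p = -p + 4*p²)
r = 3108 (r = 28*(-1 + 4*28) = 28*(-1 + 112) = 28*111 = 3108)
-r = -1*3108 = -3108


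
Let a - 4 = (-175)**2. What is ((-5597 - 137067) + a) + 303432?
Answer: 191397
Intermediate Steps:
a = 30629 (a = 4 + (-175)**2 = 4 + 30625 = 30629)
((-5597 - 137067) + a) + 303432 = ((-5597 - 137067) + 30629) + 303432 = (-142664 + 30629) + 303432 = -112035 + 303432 = 191397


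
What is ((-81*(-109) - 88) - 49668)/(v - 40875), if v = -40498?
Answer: 40927/81373 ≈ 0.50296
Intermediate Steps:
((-81*(-109) - 88) - 49668)/(v - 40875) = ((-81*(-109) - 88) - 49668)/(-40498 - 40875) = ((8829 - 88) - 49668)/(-81373) = (8741 - 49668)*(-1/81373) = -40927*(-1/81373) = 40927/81373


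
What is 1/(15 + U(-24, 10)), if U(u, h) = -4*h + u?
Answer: -1/49 ≈ -0.020408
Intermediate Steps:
U(u, h) = u - 4*h
1/(15 + U(-24, 10)) = 1/(15 + (-24 - 4*10)) = 1/(15 + (-24 - 40)) = 1/(15 - 64) = 1/(-49) = -1/49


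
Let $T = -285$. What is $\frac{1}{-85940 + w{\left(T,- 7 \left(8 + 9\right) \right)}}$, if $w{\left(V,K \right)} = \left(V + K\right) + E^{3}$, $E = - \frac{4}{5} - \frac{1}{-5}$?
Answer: $- \frac{125}{10793027} \approx -1.1582 \cdot 10^{-5}$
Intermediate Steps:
$E = - \frac{3}{5}$ ($E = \left(-4\right) \frac{1}{5} - - \frac{1}{5} = - \frac{4}{5} + \frac{1}{5} = - \frac{3}{5} \approx -0.6$)
$w{\left(V,K \right)} = - \frac{27}{125} + K + V$ ($w{\left(V,K \right)} = \left(V + K\right) + \left(- \frac{3}{5}\right)^{3} = \left(K + V\right) - \frac{27}{125} = - \frac{27}{125} + K + V$)
$\frac{1}{-85940 + w{\left(T,- 7 \left(8 + 9\right) \right)}} = \frac{1}{-85940 - \left(\frac{35652}{125} + 7 \left(8 + 9\right)\right)} = \frac{1}{-85940 - \frac{50527}{125}} = \frac{1}{- \frac{10793027}{125}} = - \frac{125}{10793027}$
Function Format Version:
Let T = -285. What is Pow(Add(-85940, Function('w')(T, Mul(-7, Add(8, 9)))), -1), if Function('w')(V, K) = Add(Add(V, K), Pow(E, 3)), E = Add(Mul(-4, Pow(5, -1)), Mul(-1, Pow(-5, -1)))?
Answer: Rational(-125, 10793027) ≈ -1.1582e-5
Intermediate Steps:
E = Rational(-3, 5) (E = Add(Mul(-4, Rational(1, 5)), Mul(-1, Rational(-1, 5))) = Add(Rational(-4, 5), Rational(1, 5)) = Rational(-3, 5) ≈ -0.60000)
Function('w')(V, K) = Add(Rational(-27, 125), K, V) (Function('w')(V, K) = Add(Add(V, K), Pow(Rational(-3, 5), 3)) = Add(Add(K, V), Rational(-27, 125)) = Add(Rational(-27, 125), K, V))
Pow(Add(-85940, Function('w')(T, Mul(-7, Add(8, 9)))), -1) = Pow(Add(-85940, Add(Rational(-27, 125), Mul(-7, Add(8, 9)), -285)), -1) = Pow(Add(-85940, Add(Rational(-27, 125), Mul(-7, 17), -285)), -1) = Pow(Add(-85940, Add(Rational(-27, 125), -119, -285)), -1) = Pow(Add(-85940, Rational(-50527, 125)), -1) = Pow(Rational(-10793027, 125), -1) = Rational(-125, 10793027)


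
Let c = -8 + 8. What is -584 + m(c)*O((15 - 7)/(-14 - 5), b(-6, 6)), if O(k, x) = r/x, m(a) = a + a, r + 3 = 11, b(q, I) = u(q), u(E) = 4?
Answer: -584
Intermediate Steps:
b(q, I) = 4
c = 0
r = 8 (r = -3 + 11 = 8)
m(a) = 2*a
O(k, x) = 8/x
-584 + m(c)*O((15 - 7)/(-14 - 5), b(-6, 6)) = -584 + (2*0)*(8/4) = -584 + 0*(8*(¼)) = -584 + 0*2 = -584 + 0 = -584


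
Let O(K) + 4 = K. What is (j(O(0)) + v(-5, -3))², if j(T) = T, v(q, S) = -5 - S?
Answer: 36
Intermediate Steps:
O(K) = -4 + K
(j(O(0)) + v(-5, -3))² = ((-4 + 0) + (-5 - 1*(-3)))² = (-4 + (-5 + 3))² = (-4 - 2)² = (-6)² = 36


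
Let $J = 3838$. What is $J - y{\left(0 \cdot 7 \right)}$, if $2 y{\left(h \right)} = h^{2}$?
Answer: $3838$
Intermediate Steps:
$y{\left(h \right)} = \frac{h^{2}}{2}$
$J - y{\left(0 \cdot 7 \right)} = 3838 - \frac{\left(0 \cdot 7\right)^{2}}{2} = 3838 - \frac{0^{2}}{2} = 3838 - \frac{1}{2} \cdot 0 = 3838 - 0 = 3838 + 0 = 3838$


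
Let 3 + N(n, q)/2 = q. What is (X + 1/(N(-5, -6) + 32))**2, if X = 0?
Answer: 1/196 ≈ 0.0051020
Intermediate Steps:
N(n, q) = -6 + 2*q
(X + 1/(N(-5, -6) + 32))**2 = (0 + 1/((-6 + 2*(-6)) + 32))**2 = (0 + 1/((-6 - 12) + 32))**2 = (0 + 1/(-18 + 32))**2 = (0 + 1/14)**2 = (1/14)**2 = 1/196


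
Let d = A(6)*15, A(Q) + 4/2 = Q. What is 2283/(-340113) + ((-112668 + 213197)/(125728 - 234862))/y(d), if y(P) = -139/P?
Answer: 112046718359/286632611541 ≈ 0.39091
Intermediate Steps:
A(Q) = -2 + Q
d = 60 (d = (-2 + 6)*15 = 4*15 = 60)
2283/(-340113) + ((-112668 + 213197)/(125728 - 234862))/y(d) = 2283/(-340113) + ((-112668 + 213197)/(125728 - 234862))/((-139/60)) = 2283*(-1/340113) + (100529/(-109134))/((-139*1/60)) = -761/113371 + (100529*(-1/109134))/(-139/60) = -761/113371 - 100529/109134*(-60/139) = -761/113371 + 1005290/2528271 = 112046718359/286632611541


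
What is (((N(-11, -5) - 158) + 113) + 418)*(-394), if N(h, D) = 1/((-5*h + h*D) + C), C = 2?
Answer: -8230069/56 ≈ -1.4697e+5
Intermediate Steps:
N(h, D) = 1/(2 - 5*h + D*h) (N(h, D) = 1/((-5*h + h*D) + 2) = 1/((-5*h + D*h) + 2) = 1/(2 - 5*h + D*h))
(((N(-11, -5) - 158) + 113) + 418)*(-394) = (((1/(2 - 5*(-11) - 5*(-11)) - 158) + 113) + 418)*(-394) = (((1/(2 + 55 + 55) - 158) + 113) + 418)*(-394) = (((1/112 - 158) + 113) + 418)*(-394) = ((-17695/112 + 113) + 418)*(-394) = (-5039/112 + 418)*(-394) = (41777/112)*(-394) = -8230069/56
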